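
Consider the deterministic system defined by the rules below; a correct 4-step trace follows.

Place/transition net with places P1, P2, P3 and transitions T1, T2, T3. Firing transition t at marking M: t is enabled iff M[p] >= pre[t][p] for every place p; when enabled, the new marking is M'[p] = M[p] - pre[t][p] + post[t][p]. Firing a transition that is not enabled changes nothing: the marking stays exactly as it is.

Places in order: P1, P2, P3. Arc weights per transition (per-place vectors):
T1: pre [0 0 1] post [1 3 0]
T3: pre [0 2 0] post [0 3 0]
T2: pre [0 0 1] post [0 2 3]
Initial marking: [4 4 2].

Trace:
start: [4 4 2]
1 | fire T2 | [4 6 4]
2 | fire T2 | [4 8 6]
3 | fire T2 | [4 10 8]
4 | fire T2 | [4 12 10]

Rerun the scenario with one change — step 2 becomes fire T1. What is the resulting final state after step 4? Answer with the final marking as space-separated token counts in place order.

5 13 7

(re-executing from step 2 with the substitution; state before step 2: [4 6 4])
2 | fire T1 | [5 9 3]
3 | fire T2 | [5 11 5]
4 | fire T2 | [5 13 7]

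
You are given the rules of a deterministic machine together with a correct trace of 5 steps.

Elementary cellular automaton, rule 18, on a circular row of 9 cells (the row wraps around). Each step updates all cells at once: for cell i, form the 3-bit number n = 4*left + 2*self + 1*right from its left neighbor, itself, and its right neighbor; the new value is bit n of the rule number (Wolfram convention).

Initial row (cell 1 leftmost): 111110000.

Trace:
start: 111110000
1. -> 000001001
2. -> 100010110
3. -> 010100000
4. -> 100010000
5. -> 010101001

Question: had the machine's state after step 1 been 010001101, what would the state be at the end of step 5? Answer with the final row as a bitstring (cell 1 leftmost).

state after step 1 := 010001101
2. -> 001010000
3. -> 010001000
4. -> 101010100
5. -> 000000011

000000011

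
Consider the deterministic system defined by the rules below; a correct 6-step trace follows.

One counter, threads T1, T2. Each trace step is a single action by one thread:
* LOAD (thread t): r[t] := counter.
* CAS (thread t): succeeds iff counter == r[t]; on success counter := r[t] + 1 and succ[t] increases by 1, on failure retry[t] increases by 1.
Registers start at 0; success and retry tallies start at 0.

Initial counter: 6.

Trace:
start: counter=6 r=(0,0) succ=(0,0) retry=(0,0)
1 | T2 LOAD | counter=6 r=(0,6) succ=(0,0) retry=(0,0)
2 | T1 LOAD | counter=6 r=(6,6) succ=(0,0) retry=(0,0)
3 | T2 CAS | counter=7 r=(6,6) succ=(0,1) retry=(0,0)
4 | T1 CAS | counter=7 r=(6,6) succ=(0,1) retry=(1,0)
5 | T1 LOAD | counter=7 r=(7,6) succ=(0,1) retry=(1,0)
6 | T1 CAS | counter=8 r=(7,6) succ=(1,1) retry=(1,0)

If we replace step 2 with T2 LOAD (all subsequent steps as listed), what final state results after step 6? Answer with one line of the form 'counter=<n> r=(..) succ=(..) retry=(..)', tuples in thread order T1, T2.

counter=8 r=(7,6) succ=(1,1) retry=(1,0)

(re-executing from step 2 with the substitution; state before step 2: counter=6 r=(0,6) succ=(0,0) retry=(0,0))
2 | T2 LOAD | counter=6 r=(0,6) succ=(0,0) retry=(0,0)
3 | T2 CAS | counter=7 r=(0,6) succ=(0,1) retry=(0,0)
4 | T1 CAS | counter=7 r=(0,6) succ=(0,1) retry=(1,0)
5 | T1 LOAD | counter=7 r=(7,6) succ=(0,1) retry=(1,0)
6 | T1 CAS | counter=8 r=(7,6) succ=(1,1) retry=(1,0)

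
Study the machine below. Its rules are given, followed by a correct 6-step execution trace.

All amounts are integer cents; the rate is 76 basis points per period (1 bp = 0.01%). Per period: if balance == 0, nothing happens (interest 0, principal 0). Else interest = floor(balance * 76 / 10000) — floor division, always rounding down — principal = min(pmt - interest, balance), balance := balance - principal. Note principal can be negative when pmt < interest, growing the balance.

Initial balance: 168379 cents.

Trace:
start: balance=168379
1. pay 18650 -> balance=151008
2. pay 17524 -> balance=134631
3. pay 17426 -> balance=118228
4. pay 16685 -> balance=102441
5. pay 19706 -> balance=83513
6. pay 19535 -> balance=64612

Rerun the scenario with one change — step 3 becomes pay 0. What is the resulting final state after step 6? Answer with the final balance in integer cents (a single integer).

82438

(re-executing from step 3 with the substitution; state before step 3: balance=134631)
3. pay 0 -> balance=135654
4. pay 16685 -> balance=119999
5. pay 19706 -> balance=101204
6. pay 19535 -> balance=82438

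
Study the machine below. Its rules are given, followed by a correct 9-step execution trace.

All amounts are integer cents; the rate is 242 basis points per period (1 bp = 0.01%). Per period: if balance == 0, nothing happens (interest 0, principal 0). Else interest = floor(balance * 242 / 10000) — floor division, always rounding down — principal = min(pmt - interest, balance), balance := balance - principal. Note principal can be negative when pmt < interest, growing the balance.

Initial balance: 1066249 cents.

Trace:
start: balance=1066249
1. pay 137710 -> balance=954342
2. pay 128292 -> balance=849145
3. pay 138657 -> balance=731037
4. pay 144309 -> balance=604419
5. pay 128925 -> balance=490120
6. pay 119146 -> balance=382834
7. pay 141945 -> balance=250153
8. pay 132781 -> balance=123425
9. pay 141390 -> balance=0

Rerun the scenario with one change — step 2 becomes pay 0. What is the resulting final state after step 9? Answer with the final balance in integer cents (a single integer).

(re-executing from step 2 with the substitution; state before step 2: balance=954342)
2. pay 0 -> balance=977437
3. pay 138657 -> balance=862433
4. pay 144309 -> balance=738994
5. pay 128925 -> balance=627952
6. pay 119146 -> balance=524002
7. pay 141945 -> balance=394737
8. pay 132781 -> balance=271508
9. pay 141390 -> balance=136688

136688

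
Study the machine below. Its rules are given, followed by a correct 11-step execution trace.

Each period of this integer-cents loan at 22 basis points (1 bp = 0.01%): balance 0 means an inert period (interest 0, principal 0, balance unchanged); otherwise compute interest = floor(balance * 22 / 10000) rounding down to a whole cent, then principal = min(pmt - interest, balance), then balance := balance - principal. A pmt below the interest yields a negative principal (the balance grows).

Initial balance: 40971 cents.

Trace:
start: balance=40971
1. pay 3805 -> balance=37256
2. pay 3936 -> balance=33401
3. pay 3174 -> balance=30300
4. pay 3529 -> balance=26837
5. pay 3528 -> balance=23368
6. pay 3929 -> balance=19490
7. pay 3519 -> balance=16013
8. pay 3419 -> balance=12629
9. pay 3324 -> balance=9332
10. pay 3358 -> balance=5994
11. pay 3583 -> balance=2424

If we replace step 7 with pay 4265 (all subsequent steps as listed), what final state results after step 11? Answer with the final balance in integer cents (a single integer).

1671

(re-executing from step 7 with the substitution; state before step 7: balance=19490)
7. pay 4265 -> balance=15267
8. pay 3419 -> balance=11881
9. pay 3324 -> balance=8583
10. pay 3358 -> balance=5243
11. pay 3583 -> balance=1671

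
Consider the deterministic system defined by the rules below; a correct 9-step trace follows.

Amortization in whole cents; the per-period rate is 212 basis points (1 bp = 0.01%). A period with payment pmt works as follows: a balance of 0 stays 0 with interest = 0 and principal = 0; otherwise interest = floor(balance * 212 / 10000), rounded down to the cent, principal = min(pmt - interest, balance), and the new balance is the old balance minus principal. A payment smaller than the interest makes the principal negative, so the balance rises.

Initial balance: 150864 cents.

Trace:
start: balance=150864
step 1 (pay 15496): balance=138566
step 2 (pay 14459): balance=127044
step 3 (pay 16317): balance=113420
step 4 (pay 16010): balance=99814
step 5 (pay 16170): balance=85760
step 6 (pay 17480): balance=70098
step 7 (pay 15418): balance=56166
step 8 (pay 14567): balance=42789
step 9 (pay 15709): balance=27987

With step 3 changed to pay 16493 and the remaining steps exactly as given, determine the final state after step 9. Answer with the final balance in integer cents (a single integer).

27786

(re-executing from step 3 with the substitution; state before step 3: balance=127044)
step 3 (pay 16493): balance=113244
step 4 (pay 16010): balance=99634
step 5 (pay 16170): balance=85576
step 6 (pay 17480): balance=69910
step 7 (pay 15418): balance=55974
step 8 (pay 14567): balance=42593
step 9 (pay 15709): balance=27786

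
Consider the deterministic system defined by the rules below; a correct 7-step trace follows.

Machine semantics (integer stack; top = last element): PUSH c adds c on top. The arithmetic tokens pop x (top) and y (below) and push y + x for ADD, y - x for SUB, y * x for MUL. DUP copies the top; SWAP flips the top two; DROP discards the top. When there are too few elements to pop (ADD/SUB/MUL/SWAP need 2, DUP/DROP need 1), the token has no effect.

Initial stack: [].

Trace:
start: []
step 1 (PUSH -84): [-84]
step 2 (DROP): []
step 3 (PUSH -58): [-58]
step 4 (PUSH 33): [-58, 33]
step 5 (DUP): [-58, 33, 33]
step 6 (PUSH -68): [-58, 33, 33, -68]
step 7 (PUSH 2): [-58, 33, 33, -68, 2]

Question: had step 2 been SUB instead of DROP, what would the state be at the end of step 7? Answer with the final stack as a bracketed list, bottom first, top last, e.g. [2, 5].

(re-executing from step 2 with the substitution; state before step 2: [-84])
step 2 (SUB): [-84]
step 3 (PUSH -58): [-84, -58]
step 4 (PUSH 33): [-84, -58, 33]
step 5 (DUP): [-84, -58, 33, 33]
step 6 (PUSH -68): [-84, -58, 33, 33, -68]
step 7 (PUSH 2): [-84, -58, 33, 33, -68, 2]

[-84, -58, 33, 33, -68, 2]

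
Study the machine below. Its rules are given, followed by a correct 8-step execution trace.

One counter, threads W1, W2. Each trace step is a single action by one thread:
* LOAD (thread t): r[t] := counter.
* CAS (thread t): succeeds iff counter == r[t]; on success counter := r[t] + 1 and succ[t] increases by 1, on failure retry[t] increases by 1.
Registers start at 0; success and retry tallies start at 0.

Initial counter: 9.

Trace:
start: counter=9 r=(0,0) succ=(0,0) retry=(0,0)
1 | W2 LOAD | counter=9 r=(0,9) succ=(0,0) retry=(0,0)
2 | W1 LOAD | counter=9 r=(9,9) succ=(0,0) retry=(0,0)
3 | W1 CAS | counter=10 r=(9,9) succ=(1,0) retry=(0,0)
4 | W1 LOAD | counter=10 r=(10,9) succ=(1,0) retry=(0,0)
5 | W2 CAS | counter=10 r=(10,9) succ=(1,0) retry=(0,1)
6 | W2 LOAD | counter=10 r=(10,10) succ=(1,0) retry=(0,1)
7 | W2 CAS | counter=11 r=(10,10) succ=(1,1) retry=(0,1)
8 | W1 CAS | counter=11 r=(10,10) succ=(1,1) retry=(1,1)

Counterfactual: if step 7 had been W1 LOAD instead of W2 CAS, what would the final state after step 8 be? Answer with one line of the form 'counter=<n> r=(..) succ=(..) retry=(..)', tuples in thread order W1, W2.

counter=11 r=(10,10) succ=(2,0) retry=(0,1)

(re-executing from step 7 with the substitution; state before step 7: counter=10 r=(10,10) succ=(1,0) retry=(0,1))
7 | W1 LOAD | counter=10 r=(10,10) succ=(1,0) retry=(0,1)
8 | W1 CAS | counter=11 r=(10,10) succ=(2,0) retry=(0,1)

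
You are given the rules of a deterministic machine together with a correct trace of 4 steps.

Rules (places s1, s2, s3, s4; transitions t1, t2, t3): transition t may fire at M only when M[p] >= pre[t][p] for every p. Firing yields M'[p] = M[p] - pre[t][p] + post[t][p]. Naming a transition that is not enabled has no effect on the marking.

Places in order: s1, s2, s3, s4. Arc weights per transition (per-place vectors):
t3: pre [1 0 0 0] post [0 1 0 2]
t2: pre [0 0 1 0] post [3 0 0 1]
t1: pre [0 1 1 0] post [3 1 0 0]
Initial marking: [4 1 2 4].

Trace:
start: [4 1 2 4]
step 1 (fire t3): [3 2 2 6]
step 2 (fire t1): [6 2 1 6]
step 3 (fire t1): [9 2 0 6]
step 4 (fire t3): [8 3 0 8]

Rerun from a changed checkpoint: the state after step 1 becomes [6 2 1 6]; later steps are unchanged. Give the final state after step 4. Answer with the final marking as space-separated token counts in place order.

state after step 1 := [6 2 1 6]
step 2 (fire t1): [9 2 0 6]
step 3 (fire t1): [9 2 0 6]
step 4 (fire t3): [8 3 0 8]

8 3 0 8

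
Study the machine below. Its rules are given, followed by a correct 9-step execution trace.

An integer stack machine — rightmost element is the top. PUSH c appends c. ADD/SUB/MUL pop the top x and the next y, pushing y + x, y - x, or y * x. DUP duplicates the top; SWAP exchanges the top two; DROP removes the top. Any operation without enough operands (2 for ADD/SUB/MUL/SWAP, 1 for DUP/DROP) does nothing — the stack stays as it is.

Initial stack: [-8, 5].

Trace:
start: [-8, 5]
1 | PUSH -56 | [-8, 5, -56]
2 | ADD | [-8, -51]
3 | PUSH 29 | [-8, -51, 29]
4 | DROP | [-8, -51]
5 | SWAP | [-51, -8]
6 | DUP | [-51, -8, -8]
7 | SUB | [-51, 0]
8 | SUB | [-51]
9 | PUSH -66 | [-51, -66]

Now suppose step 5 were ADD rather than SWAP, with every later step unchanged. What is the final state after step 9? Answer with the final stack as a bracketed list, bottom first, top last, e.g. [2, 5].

[0, -66]

(re-executing from step 5 with the substitution; state before step 5: [-8, -51])
5 | ADD | [-59]
6 | DUP | [-59, -59]
7 | SUB | [0]
8 | SUB | [0]
9 | PUSH -66 | [0, -66]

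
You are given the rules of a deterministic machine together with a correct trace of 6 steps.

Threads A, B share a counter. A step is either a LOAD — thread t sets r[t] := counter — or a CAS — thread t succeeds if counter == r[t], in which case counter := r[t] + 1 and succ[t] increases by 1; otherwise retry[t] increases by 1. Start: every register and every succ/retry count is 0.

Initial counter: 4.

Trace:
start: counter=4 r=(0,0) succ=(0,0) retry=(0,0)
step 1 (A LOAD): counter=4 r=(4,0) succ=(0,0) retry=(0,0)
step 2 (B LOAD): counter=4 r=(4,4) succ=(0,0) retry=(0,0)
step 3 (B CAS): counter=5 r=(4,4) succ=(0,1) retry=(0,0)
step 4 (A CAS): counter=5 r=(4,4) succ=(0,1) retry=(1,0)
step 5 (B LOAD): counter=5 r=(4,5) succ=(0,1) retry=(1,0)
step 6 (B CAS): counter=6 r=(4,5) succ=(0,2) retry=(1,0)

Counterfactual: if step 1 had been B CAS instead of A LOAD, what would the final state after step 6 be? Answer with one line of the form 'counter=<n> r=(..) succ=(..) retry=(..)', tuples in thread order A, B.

counter=6 r=(0,5) succ=(0,2) retry=(1,1)

(re-executing from step 1 with the substitution; state before step 1: counter=4 r=(0,0) succ=(0,0) retry=(0,0))
step 1 (B CAS): counter=4 r=(0,0) succ=(0,0) retry=(0,1)
step 2 (B LOAD): counter=4 r=(0,4) succ=(0,0) retry=(0,1)
step 3 (B CAS): counter=5 r=(0,4) succ=(0,1) retry=(0,1)
step 4 (A CAS): counter=5 r=(0,4) succ=(0,1) retry=(1,1)
step 5 (B LOAD): counter=5 r=(0,5) succ=(0,1) retry=(1,1)
step 6 (B CAS): counter=6 r=(0,5) succ=(0,2) retry=(1,1)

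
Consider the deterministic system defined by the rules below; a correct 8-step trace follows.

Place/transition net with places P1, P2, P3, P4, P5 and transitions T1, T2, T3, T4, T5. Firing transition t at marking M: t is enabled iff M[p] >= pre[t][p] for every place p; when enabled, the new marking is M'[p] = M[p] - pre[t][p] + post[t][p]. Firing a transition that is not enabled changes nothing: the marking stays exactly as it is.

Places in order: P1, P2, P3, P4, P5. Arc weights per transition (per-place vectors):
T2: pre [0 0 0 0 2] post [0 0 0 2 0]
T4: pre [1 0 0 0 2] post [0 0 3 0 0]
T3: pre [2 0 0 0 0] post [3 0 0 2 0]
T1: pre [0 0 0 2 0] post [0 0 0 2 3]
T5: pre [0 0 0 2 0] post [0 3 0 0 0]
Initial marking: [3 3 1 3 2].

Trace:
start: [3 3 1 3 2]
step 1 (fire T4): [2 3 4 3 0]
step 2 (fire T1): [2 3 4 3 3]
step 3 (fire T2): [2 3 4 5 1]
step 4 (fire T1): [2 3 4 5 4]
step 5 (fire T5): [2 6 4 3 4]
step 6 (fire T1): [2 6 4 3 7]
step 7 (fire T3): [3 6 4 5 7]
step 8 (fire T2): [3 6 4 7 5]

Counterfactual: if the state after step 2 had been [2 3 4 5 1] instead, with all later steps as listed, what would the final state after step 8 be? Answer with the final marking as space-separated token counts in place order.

3 6 4 7 5

state after step 2 := [2 3 4 5 1]
step 3 (fire T2): [2 3 4 5 1]
step 4 (fire T1): [2 3 4 5 4]
step 5 (fire T5): [2 6 4 3 4]
step 6 (fire T1): [2 6 4 3 7]
step 7 (fire T3): [3 6 4 5 7]
step 8 (fire T2): [3 6 4 7 5]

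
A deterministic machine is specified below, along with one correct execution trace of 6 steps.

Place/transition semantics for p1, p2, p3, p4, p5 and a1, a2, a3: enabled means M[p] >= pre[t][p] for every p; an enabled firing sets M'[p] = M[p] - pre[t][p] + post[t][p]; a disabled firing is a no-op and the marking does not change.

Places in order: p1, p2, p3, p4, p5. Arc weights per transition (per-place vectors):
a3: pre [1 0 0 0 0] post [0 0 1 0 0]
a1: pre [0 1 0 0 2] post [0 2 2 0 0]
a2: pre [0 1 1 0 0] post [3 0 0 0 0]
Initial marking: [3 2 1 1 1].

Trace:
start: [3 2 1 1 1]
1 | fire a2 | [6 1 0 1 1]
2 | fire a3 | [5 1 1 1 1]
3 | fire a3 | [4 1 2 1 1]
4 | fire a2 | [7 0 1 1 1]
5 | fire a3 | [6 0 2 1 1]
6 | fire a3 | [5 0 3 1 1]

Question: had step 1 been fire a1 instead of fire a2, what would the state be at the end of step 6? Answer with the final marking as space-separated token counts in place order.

(re-executing from step 1 with the substitution; state before step 1: [3 2 1 1 1])
1 | fire a1 | [3 2 1 1 1]
2 | fire a3 | [2 2 2 1 1]
3 | fire a3 | [1 2 3 1 1]
4 | fire a2 | [4 1 2 1 1]
5 | fire a3 | [3 1 3 1 1]
6 | fire a3 | [2 1 4 1 1]

2 1 4 1 1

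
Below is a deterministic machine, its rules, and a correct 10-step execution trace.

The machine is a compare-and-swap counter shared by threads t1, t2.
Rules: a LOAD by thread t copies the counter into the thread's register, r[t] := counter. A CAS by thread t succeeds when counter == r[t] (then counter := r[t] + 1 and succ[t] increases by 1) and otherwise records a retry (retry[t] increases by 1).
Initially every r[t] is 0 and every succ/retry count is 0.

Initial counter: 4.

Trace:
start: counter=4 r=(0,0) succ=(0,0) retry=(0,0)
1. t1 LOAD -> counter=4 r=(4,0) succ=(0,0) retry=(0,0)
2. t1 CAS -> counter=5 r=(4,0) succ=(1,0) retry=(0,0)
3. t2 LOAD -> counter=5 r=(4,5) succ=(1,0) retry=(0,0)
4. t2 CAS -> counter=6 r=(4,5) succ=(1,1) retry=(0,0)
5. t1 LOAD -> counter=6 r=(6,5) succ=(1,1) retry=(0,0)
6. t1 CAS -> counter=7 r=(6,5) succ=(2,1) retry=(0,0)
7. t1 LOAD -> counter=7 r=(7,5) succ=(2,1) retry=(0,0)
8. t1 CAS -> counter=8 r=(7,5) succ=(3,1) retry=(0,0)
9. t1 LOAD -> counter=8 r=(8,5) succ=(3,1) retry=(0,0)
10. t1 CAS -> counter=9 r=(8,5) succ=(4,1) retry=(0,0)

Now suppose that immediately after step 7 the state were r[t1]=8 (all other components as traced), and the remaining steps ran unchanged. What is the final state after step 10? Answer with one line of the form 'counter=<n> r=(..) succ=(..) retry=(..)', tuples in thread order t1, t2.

counter=8 r=(7,5) succ=(3,1) retry=(1,0)

state after step 7 := counter=7 r=(8,5) succ=(2,1) retry=(0,0)
8. t1 CAS -> counter=7 r=(8,5) succ=(2,1) retry=(1,0)
9. t1 LOAD -> counter=7 r=(7,5) succ=(2,1) retry=(1,0)
10. t1 CAS -> counter=8 r=(7,5) succ=(3,1) retry=(1,0)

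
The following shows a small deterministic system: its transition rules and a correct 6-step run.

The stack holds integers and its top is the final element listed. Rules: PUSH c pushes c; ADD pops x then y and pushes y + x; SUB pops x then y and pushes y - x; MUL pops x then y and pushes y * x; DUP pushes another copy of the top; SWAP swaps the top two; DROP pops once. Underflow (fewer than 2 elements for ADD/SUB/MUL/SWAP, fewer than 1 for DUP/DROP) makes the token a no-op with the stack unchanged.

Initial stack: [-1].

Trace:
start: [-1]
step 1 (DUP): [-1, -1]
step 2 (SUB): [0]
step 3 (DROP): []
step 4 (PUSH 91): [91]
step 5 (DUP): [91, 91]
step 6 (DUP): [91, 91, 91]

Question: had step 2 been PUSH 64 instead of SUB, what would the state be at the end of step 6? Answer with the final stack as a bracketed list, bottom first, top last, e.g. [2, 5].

(re-executing from step 2 with the substitution; state before step 2: [-1, -1])
step 2 (PUSH 64): [-1, -1, 64]
step 3 (DROP): [-1, -1]
step 4 (PUSH 91): [-1, -1, 91]
step 5 (DUP): [-1, -1, 91, 91]
step 6 (DUP): [-1, -1, 91, 91, 91]

[-1, -1, 91, 91, 91]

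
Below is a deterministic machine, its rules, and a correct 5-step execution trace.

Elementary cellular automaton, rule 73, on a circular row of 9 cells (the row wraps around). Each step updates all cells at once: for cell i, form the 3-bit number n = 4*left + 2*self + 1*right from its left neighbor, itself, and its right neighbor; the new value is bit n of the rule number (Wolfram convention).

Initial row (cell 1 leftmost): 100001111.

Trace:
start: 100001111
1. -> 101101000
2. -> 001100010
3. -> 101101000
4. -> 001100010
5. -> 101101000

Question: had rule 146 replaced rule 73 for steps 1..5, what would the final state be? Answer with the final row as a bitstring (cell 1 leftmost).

010010000

(re-executing steps 1..5 under rule 146; state before step 1: 100001111)
1. -> 010010111
2. -> 001100010
3. -> 010010101
4. -> 001100000
5. -> 010010000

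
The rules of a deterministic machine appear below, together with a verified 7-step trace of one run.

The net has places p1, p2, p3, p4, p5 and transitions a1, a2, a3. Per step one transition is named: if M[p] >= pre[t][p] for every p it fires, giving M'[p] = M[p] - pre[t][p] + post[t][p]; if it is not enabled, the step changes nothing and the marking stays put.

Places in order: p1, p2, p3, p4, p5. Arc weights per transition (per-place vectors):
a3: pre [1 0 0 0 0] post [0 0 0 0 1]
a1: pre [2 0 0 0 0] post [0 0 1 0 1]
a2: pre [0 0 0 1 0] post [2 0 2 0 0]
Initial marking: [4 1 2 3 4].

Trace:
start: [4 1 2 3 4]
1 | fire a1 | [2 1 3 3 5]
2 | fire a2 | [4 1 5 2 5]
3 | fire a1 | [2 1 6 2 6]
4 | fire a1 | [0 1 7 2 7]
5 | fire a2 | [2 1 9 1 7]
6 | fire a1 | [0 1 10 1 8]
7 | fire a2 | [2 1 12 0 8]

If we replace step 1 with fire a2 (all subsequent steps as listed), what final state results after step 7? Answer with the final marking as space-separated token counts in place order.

4 1 11 0 7

(re-executing from step 1 with the substitution; state before step 1: [4 1 2 3 4])
1 | fire a2 | [6 1 4 2 4]
2 | fire a2 | [8 1 6 1 4]
3 | fire a1 | [6 1 7 1 5]
4 | fire a1 | [4 1 8 1 6]
5 | fire a2 | [6 1 10 0 6]
6 | fire a1 | [4 1 11 0 7]
7 | fire a2 | [4 1 11 0 7]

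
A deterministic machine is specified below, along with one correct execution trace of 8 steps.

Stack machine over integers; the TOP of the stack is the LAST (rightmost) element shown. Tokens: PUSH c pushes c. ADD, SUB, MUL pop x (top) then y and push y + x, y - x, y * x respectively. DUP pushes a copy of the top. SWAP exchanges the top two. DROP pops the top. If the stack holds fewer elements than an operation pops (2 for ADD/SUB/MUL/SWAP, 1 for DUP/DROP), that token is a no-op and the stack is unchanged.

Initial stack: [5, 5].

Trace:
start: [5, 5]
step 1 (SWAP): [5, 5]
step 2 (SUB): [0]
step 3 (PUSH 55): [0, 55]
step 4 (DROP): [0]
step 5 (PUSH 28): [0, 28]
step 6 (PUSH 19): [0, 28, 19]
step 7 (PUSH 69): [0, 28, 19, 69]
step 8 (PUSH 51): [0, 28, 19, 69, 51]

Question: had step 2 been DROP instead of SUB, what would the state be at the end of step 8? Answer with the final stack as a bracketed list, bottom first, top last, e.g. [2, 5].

(re-executing from step 2 with the substitution; state before step 2: [5, 5])
step 2 (DROP): [5]
step 3 (PUSH 55): [5, 55]
step 4 (DROP): [5]
step 5 (PUSH 28): [5, 28]
step 6 (PUSH 19): [5, 28, 19]
step 7 (PUSH 69): [5, 28, 19, 69]
step 8 (PUSH 51): [5, 28, 19, 69, 51]

[5, 28, 19, 69, 51]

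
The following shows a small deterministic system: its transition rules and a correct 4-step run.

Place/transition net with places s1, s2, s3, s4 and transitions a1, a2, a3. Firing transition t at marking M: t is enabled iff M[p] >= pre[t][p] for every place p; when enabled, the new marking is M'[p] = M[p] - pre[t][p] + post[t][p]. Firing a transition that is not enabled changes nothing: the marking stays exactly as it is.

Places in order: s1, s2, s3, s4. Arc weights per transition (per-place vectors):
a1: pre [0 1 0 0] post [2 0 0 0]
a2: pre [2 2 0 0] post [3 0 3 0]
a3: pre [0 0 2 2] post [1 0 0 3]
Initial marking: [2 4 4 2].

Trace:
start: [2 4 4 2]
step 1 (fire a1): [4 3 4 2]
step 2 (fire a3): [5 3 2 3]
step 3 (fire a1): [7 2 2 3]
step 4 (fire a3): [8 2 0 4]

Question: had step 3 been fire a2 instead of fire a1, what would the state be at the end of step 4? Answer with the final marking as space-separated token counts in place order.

(re-executing from step 3 with the substitution; state before step 3: [5 3 2 3])
step 3 (fire a2): [6 1 5 3]
step 4 (fire a3): [7 1 3 4]

7 1 3 4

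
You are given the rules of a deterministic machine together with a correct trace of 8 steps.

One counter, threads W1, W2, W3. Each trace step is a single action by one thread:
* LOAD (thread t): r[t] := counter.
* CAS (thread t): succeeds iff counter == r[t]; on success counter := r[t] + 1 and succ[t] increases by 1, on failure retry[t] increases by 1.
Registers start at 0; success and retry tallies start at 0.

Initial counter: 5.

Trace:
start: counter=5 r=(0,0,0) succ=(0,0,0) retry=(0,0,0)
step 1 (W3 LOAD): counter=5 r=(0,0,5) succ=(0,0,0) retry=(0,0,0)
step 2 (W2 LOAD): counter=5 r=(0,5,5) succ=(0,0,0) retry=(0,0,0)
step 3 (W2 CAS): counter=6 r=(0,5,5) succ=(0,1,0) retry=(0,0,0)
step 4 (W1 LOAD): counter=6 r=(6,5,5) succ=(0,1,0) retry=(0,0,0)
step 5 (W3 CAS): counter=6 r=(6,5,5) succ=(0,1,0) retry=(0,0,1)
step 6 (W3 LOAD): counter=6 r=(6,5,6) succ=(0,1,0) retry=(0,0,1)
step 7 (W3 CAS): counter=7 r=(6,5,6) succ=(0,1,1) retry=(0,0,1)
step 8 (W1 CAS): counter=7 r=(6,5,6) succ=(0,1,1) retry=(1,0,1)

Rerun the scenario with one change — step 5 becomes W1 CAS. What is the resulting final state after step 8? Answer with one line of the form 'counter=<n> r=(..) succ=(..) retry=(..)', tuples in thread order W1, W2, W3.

(re-executing from step 5 with the substitution; state before step 5: counter=6 r=(6,5,5) succ=(0,1,0) retry=(0,0,0))
step 5 (W1 CAS): counter=7 r=(6,5,5) succ=(1,1,0) retry=(0,0,0)
step 6 (W3 LOAD): counter=7 r=(6,5,7) succ=(1,1,0) retry=(0,0,0)
step 7 (W3 CAS): counter=8 r=(6,5,7) succ=(1,1,1) retry=(0,0,0)
step 8 (W1 CAS): counter=8 r=(6,5,7) succ=(1,1,1) retry=(1,0,0)

counter=8 r=(6,5,7) succ=(1,1,1) retry=(1,0,0)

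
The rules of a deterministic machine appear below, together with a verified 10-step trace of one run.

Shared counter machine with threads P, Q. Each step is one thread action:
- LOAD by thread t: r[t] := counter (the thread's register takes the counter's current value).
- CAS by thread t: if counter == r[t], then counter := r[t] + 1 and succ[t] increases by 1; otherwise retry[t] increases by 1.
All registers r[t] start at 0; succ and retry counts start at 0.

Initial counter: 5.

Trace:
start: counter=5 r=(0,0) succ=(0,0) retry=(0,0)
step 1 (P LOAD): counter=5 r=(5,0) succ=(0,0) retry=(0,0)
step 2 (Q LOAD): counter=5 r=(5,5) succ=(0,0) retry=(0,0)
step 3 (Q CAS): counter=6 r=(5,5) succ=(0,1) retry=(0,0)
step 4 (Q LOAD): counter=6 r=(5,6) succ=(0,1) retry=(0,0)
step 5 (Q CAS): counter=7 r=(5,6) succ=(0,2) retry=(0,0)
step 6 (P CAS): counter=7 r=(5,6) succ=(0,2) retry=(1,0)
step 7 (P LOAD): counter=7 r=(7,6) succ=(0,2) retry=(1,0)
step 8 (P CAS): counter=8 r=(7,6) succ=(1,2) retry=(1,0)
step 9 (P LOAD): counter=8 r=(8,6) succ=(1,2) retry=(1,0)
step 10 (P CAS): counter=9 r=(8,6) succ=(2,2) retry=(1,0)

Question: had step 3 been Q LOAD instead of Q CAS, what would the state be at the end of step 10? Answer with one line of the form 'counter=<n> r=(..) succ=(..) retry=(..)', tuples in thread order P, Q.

counter=8 r=(7,5) succ=(2,1) retry=(1,0)

(re-executing from step 3 with the substitution; state before step 3: counter=5 r=(5,5) succ=(0,0) retry=(0,0))
step 3 (Q LOAD): counter=5 r=(5,5) succ=(0,0) retry=(0,0)
step 4 (Q LOAD): counter=5 r=(5,5) succ=(0,0) retry=(0,0)
step 5 (Q CAS): counter=6 r=(5,5) succ=(0,1) retry=(0,0)
step 6 (P CAS): counter=6 r=(5,5) succ=(0,1) retry=(1,0)
step 7 (P LOAD): counter=6 r=(6,5) succ=(0,1) retry=(1,0)
step 8 (P CAS): counter=7 r=(6,5) succ=(1,1) retry=(1,0)
step 9 (P LOAD): counter=7 r=(7,5) succ=(1,1) retry=(1,0)
step 10 (P CAS): counter=8 r=(7,5) succ=(2,1) retry=(1,0)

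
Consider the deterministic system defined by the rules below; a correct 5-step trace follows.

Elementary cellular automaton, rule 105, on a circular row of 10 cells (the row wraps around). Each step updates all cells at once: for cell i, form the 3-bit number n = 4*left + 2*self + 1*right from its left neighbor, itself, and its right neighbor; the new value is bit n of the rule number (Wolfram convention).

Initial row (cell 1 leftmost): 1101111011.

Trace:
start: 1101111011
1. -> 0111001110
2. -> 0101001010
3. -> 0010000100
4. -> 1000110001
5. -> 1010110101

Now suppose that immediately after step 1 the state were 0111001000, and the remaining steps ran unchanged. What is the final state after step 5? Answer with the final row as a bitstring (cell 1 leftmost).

1101010011

state after step 1 := 0111001000
2. -> 0101000011
3. -> 1010011011
4. -> 1100011110
5. -> 1101010011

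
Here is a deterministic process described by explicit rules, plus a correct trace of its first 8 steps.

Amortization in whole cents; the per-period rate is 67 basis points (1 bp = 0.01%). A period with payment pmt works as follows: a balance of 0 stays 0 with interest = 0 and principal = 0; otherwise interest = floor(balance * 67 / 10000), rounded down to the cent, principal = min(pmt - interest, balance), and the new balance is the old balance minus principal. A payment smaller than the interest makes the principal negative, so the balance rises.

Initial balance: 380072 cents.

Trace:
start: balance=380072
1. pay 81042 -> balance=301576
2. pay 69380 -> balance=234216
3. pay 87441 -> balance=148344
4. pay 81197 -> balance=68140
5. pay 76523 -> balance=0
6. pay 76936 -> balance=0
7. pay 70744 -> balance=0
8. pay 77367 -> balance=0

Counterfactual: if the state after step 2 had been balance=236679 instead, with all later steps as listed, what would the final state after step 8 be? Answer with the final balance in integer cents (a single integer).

0

state after step 2 := balance=236679
3. pay 87441 -> balance=150823
4. pay 81197 -> balance=70636
5. pay 76523 -> balance=0
6. pay 76936 -> balance=0
7. pay 70744 -> balance=0
8. pay 77367 -> balance=0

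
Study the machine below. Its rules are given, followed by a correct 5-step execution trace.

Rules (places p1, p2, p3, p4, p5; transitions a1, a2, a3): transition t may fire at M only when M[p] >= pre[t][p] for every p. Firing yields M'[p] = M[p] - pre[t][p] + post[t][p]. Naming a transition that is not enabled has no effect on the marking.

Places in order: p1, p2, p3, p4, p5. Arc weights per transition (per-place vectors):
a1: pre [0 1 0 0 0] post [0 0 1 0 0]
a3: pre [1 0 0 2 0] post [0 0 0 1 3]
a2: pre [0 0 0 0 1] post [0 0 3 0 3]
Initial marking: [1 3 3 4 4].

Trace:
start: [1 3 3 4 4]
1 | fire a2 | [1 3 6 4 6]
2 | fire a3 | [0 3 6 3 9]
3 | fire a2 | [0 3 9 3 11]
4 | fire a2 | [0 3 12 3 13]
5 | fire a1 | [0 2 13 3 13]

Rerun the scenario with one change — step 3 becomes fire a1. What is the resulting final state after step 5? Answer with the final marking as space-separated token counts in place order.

0 1 11 3 11

(re-executing from step 3 with the substitution; state before step 3: [0 3 6 3 9])
3 | fire a1 | [0 2 7 3 9]
4 | fire a2 | [0 2 10 3 11]
5 | fire a1 | [0 1 11 3 11]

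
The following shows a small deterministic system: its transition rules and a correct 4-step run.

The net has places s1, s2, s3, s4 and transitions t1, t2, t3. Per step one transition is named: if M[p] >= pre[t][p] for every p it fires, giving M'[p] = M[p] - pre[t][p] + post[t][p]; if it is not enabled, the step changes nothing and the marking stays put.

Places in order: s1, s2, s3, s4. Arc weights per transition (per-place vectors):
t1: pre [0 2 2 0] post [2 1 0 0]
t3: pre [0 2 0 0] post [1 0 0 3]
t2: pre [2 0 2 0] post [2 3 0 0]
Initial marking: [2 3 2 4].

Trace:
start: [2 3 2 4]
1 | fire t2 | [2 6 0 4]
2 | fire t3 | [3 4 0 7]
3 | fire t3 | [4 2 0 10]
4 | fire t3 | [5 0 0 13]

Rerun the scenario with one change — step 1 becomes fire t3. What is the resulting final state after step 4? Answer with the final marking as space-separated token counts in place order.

(re-executing from step 1 with the substitution; state before step 1: [2 3 2 4])
1 | fire t3 | [3 1 2 7]
2 | fire t3 | [3 1 2 7]
3 | fire t3 | [3 1 2 7]
4 | fire t3 | [3 1 2 7]

3 1 2 7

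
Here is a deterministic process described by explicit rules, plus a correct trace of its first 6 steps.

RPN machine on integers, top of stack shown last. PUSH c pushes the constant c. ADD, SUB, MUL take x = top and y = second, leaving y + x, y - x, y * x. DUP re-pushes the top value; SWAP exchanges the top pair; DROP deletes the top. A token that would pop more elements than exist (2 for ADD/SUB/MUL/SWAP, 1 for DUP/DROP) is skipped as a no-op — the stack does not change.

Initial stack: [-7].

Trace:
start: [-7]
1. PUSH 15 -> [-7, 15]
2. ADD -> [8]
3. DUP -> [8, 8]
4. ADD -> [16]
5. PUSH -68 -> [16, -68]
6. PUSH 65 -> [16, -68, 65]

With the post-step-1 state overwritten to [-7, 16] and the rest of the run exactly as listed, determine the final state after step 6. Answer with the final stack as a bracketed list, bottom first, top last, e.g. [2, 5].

state after step 1 := [-7, 16]
2. ADD -> [9]
3. DUP -> [9, 9]
4. ADD -> [18]
5. PUSH -68 -> [18, -68]
6. PUSH 65 -> [18, -68, 65]

[18, -68, 65]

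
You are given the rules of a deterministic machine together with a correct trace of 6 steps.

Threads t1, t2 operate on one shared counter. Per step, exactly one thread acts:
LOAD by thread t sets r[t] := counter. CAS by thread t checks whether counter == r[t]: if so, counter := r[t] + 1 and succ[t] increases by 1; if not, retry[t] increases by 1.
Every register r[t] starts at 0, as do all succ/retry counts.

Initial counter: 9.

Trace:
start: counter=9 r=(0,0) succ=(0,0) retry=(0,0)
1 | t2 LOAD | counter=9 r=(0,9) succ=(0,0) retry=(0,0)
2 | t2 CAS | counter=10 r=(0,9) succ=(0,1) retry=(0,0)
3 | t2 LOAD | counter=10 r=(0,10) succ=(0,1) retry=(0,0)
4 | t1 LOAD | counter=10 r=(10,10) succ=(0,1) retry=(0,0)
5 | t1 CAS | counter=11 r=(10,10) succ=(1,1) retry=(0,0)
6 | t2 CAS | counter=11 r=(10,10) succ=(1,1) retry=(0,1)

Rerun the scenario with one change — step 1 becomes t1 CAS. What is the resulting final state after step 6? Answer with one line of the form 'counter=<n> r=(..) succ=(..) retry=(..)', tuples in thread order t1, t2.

counter=10 r=(9,9) succ=(1,0) retry=(1,2)

(re-executing from step 1 with the substitution; state before step 1: counter=9 r=(0,0) succ=(0,0) retry=(0,0))
1 | t1 CAS | counter=9 r=(0,0) succ=(0,0) retry=(1,0)
2 | t2 CAS | counter=9 r=(0,0) succ=(0,0) retry=(1,1)
3 | t2 LOAD | counter=9 r=(0,9) succ=(0,0) retry=(1,1)
4 | t1 LOAD | counter=9 r=(9,9) succ=(0,0) retry=(1,1)
5 | t1 CAS | counter=10 r=(9,9) succ=(1,0) retry=(1,1)
6 | t2 CAS | counter=10 r=(9,9) succ=(1,0) retry=(1,2)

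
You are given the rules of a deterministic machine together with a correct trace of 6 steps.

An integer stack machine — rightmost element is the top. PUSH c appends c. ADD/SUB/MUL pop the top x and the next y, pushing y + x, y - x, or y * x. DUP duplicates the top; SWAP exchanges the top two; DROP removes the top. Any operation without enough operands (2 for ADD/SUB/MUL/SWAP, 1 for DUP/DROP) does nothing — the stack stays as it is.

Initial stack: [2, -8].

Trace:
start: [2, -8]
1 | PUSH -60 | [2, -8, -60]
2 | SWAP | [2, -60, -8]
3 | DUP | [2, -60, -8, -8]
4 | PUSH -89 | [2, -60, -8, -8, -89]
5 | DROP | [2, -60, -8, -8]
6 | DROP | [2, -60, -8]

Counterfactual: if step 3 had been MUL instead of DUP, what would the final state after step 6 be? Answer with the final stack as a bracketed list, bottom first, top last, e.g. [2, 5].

[2]

(re-executing from step 3 with the substitution; state before step 3: [2, -60, -8])
3 | MUL | [2, 480]
4 | PUSH -89 | [2, 480, -89]
5 | DROP | [2, 480]
6 | DROP | [2]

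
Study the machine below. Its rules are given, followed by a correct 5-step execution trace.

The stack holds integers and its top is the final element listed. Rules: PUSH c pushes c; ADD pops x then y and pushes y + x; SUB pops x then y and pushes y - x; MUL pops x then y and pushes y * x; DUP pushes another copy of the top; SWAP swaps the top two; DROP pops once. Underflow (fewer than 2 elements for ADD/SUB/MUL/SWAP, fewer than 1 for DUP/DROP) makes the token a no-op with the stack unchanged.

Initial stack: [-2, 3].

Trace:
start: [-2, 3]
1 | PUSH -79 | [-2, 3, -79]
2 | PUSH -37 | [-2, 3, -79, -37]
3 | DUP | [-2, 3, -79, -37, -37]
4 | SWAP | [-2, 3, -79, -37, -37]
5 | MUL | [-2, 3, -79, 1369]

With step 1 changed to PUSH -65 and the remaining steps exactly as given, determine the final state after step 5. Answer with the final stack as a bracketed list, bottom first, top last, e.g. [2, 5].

(re-executing from step 1 with the substitution; state before step 1: [-2, 3])
1 | PUSH -65 | [-2, 3, -65]
2 | PUSH -37 | [-2, 3, -65, -37]
3 | DUP | [-2, 3, -65, -37, -37]
4 | SWAP | [-2, 3, -65, -37, -37]
5 | MUL | [-2, 3, -65, 1369]

[-2, 3, -65, 1369]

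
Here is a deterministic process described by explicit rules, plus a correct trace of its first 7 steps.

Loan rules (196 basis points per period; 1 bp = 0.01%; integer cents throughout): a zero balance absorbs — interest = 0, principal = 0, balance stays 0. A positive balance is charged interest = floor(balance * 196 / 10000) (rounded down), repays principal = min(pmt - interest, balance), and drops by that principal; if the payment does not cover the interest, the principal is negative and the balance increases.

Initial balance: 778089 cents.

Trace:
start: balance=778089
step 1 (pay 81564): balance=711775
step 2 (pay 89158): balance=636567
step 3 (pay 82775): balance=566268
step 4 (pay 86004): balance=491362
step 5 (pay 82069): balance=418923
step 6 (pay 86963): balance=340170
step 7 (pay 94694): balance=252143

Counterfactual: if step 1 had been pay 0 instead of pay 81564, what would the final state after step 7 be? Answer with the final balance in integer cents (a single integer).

343782

(re-executing from step 1 with the substitution; state before step 1: balance=778089)
step 1 (pay 0): balance=793339
step 2 (pay 89158): balance=719730
step 3 (pay 82775): balance=651061
step 4 (pay 86004): balance=577817
step 5 (pay 82069): balance=507073
step 6 (pay 86963): balance=430048
step 7 (pay 94694): balance=343782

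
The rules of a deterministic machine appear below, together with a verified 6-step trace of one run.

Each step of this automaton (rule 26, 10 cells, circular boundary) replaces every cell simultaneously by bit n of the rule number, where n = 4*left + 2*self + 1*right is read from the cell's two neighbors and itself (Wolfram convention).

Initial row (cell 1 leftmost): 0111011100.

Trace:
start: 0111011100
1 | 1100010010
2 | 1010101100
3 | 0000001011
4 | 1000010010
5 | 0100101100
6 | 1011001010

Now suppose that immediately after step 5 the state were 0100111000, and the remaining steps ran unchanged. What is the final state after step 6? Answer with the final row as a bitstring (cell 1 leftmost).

state after step 5 := 0100111000
6 | 1011100100

1011100100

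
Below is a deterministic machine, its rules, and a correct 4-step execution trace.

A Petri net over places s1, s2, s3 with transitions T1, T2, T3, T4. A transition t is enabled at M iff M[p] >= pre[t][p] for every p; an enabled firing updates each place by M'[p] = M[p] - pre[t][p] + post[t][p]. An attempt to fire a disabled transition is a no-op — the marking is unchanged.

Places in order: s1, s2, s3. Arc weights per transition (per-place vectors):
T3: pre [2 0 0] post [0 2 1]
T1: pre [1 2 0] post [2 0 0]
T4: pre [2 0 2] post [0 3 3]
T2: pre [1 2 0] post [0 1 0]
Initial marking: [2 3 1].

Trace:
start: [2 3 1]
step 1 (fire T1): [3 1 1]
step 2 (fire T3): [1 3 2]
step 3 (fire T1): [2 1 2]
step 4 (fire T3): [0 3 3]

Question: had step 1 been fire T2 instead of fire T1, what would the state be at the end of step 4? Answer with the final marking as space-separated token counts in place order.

(re-executing from step 1 with the substitution; state before step 1: [2 3 1])
step 1 (fire T2): [1 2 1]
step 2 (fire T3): [1 2 1]
step 3 (fire T1): [2 0 1]
step 4 (fire T3): [0 2 2]

0 2 2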